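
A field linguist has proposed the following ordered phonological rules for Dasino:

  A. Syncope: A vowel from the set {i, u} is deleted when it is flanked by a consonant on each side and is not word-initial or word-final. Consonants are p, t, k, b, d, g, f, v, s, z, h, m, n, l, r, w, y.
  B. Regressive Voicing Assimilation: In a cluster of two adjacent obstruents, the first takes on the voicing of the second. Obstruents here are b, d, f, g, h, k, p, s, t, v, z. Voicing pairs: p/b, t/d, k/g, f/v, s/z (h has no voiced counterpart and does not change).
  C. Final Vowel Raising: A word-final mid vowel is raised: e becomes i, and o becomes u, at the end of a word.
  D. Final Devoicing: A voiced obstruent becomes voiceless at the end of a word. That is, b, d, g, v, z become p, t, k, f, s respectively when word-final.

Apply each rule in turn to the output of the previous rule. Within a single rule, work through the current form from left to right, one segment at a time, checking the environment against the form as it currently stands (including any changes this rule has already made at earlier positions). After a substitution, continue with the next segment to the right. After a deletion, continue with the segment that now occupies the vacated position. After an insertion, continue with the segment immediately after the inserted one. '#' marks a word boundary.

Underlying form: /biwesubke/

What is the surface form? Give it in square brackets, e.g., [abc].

[bwezpki]

A Syncope: [biwesubke] → [bwesbke]
B Regressive Voicing Assimilation: [bwesbke] → [bwezpke]
C Final Vowel Raising: [bwezpke] → [bwezpki]
D Final Devoicing: no change — [bwezpki]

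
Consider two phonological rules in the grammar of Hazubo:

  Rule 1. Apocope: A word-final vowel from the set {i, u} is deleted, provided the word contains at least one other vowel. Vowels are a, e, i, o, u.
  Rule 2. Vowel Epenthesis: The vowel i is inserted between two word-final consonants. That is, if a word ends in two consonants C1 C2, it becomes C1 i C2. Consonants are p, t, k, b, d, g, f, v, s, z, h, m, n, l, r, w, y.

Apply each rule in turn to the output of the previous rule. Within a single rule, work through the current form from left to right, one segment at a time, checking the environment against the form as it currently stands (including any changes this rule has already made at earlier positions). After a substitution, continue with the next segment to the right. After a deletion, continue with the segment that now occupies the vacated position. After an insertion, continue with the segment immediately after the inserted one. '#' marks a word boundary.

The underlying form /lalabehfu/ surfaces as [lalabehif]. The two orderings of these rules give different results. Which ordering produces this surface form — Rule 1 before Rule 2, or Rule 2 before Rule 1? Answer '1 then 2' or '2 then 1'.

1 then 2

Order 1 then 2:
  1 Apocope: [lalabehfu] → [lalabehf]
  2 Vowel Epenthesis: [lalabehf] → [lalabehif]
  result: [lalabehif]
Order 2 then 1:
  2 Vowel Epenthesis: no change — [lalabehfu]
  1 Apocope: [lalabehfu] → [lalabehf]
  result: [lalabehf]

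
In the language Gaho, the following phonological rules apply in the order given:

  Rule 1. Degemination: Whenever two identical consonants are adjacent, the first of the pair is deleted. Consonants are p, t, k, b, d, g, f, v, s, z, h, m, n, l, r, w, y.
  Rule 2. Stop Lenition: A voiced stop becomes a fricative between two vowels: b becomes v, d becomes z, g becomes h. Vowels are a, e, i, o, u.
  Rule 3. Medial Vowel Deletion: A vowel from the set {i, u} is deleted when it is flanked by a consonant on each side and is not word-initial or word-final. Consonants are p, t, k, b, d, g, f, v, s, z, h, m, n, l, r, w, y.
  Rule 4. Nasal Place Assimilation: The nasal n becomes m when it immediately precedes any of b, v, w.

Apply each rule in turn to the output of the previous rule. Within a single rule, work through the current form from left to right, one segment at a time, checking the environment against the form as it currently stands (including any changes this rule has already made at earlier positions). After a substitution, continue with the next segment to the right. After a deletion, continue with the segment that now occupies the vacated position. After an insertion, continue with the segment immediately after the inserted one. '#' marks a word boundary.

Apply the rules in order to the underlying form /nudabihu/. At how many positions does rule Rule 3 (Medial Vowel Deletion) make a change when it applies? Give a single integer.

2

Rule 1 Degemination: no change — [nudabihu]
Rule 2 Stop Lenition: [nudabihu] → [nuzavihu]
Rule 3 Medial Vowel Deletion: [nuzavihu] → [nzavhu]
Rule 4 Nasal Place Assimilation: no change — [nzavhu]
Rule Rule 3 changed 2 position(s).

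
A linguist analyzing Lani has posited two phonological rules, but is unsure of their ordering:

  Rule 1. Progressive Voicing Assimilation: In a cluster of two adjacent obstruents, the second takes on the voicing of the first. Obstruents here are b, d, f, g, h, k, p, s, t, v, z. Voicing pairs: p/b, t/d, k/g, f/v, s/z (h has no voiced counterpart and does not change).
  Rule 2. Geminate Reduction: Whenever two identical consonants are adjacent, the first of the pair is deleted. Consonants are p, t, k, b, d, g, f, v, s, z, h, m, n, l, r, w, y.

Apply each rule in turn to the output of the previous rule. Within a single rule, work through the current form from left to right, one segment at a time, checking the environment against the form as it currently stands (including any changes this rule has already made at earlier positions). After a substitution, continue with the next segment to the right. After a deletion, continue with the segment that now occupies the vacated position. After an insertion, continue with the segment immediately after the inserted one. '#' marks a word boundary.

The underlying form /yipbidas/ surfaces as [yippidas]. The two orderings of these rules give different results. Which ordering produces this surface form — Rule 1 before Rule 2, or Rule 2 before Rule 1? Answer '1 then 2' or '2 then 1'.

2 then 1

Order 1 then 2:
  1 Progressive Voicing Assimilation: [yipbidas] → [yippidas]
  2 Geminate Reduction: [yippidas] → [yipidas]
  result: [yipidas]
Order 2 then 1:
  2 Geminate Reduction: no change — [yipbidas]
  1 Progressive Voicing Assimilation: [yipbidas] → [yippidas]
  result: [yippidas]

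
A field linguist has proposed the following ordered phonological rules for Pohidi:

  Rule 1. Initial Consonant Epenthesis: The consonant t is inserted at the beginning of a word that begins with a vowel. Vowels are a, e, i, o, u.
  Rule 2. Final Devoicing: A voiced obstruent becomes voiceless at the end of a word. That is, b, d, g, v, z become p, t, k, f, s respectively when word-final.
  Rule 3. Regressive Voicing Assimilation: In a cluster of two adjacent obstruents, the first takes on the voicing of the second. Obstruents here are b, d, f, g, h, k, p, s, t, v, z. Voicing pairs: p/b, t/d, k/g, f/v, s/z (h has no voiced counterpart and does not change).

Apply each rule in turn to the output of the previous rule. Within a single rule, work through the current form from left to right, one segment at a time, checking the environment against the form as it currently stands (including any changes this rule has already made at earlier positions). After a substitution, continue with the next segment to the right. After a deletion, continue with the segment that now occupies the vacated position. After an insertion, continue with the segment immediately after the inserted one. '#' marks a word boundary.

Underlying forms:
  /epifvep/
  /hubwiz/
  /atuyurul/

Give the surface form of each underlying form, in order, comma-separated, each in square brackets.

/epifvep/:
  Rule 1 Initial Consonant Epenthesis: [epifvep] → [tepifvep]
  Rule 2 Final Devoicing: no change — [tepifvep]
  Rule 3 Regressive Voicing Assimilation: [tepifvep] → [tepivvep]
/hubwiz/:
  Rule 1 Initial Consonant Epenthesis: no change — [hubwiz]
  Rule 2 Final Devoicing: [hubwiz] → [hubwis]
  Rule 3 Regressive Voicing Assimilation: no change — [hubwis]
/atuyurul/:
  Rule 1 Initial Consonant Epenthesis: [atuyurul] → [tatuyurul]
  Rule 2 Final Devoicing: no change — [tatuyurul]
  Rule 3 Regressive Voicing Assimilation: no change — [tatuyurul]

[tepivvep], [hubwis], [tatuyurul]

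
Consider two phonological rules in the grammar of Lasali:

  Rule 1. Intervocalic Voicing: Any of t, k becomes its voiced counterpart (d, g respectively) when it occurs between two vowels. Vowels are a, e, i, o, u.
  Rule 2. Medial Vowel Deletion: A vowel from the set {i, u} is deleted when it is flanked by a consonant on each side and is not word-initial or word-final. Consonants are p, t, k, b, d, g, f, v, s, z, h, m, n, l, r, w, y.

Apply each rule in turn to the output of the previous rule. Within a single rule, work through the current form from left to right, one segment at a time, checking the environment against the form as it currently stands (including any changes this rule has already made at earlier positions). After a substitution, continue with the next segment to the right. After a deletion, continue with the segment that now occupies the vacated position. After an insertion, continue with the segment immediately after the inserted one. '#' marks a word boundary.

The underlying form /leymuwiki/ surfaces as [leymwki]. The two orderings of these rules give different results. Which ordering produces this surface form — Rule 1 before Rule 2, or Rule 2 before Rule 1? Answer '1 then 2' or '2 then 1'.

Order 1 then 2:
  1 Intervocalic Voicing: [leymuwiki] → [leymuwigi]
  2 Medial Vowel Deletion: [leymuwigi] → [leymwgi]
  result: [leymwgi]
Order 2 then 1:
  2 Medial Vowel Deletion: [leymuwiki] → [leymwki]
  1 Intervocalic Voicing: no change — [leymwki]
  result: [leymwki]

2 then 1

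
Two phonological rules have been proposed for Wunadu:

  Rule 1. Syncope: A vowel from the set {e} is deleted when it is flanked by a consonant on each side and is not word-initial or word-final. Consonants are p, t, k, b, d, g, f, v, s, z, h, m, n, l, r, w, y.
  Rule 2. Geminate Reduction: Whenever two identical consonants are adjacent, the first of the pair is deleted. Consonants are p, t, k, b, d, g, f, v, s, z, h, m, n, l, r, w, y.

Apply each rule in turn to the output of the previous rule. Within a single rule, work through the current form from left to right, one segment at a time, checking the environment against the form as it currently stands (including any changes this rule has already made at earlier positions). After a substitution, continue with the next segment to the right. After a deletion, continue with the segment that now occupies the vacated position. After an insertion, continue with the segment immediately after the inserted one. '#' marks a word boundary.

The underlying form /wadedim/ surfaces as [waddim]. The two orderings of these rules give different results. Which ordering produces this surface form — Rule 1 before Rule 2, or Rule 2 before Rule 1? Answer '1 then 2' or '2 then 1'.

Order 1 then 2:
  1 Syncope: [wadedim] → [waddim]
  2 Geminate Reduction: [waddim] → [wadim]
  result: [wadim]
Order 2 then 1:
  2 Geminate Reduction: no change — [wadedim]
  1 Syncope: [wadedim] → [waddim]
  result: [waddim]

2 then 1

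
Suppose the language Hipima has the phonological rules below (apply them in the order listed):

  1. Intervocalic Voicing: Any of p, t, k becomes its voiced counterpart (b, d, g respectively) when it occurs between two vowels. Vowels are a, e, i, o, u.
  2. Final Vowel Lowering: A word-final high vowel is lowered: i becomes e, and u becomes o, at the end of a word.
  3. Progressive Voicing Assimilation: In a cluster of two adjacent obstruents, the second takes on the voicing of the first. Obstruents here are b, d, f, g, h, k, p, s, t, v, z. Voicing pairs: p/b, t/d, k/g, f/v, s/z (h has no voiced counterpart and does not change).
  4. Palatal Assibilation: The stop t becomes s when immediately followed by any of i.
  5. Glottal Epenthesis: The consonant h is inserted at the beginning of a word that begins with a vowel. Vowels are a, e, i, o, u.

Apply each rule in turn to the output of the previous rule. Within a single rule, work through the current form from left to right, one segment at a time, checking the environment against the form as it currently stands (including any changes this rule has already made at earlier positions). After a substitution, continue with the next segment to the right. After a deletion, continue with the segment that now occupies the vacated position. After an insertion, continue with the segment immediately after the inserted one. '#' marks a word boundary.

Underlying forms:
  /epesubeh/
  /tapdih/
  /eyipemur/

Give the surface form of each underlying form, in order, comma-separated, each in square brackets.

/epesubeh/:
  1 Intervocalic Voicing: [epesubeh] → [ebesubeh]
  2 Final Vowel Lowering: no change — [ebesubeh]
  3 Progressive Voicing Assimilation: no change — [ebesubeh]
  4 Palatal Assibilation: no change — [ebesubeh]
  5 Glottal Epenthesis: [ebesubeh] → [hebesubeh]
/tapdih/:
  1 Intervocalic Voicing: no change — [tapdih]
  2 Final Vowel Lowering: no change — [tapdih]
  3 Progressive Voicing Assimilation: [tapdih] → [taptih]
  4 Palatal Assibilation: [taptih] → [tapsih]
  5 Glottal Epenthesis: no change — [tapsih]
/eyipemur/:
  1 Intervocalic Voicing: [eyipemur] → [eyibemur]
  2 Final Vowel Lowering: no change — [eyibemur]
  3 Progressive Voicing Assimilation: no change — [eyibemur]
  4 Palatal Assibilation: no change — [eyibemur]
  5 Glottal Epenthesis: [eyibemur] → [heyibemur]

[hebesubeh], [tapsih], [heyibemur]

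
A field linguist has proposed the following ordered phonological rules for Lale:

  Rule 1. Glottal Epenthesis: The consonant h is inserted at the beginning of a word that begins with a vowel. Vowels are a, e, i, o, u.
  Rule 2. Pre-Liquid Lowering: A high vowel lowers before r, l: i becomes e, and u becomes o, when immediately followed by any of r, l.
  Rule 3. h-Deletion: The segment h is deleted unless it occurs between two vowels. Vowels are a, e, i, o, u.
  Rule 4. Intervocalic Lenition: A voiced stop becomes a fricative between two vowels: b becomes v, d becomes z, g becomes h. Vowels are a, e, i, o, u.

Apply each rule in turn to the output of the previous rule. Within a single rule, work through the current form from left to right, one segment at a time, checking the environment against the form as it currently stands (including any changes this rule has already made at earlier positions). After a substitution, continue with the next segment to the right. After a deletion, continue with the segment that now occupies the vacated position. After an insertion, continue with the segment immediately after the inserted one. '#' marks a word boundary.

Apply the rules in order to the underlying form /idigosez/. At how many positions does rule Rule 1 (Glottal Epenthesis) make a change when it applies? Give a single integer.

Rule 1 Glottal Epenthesis: [idigosez] → [hidigosez]
Rule 2 Pre-Liquid Lowering: no change — [hidigosez]
Rule 3 h-Deletion: [hidigosez] → [idigosez]
Rule 4 Intervocalic Lenition: [idigosez] → [izihosez]
Rule Rule 1 changed 1 position(s).

1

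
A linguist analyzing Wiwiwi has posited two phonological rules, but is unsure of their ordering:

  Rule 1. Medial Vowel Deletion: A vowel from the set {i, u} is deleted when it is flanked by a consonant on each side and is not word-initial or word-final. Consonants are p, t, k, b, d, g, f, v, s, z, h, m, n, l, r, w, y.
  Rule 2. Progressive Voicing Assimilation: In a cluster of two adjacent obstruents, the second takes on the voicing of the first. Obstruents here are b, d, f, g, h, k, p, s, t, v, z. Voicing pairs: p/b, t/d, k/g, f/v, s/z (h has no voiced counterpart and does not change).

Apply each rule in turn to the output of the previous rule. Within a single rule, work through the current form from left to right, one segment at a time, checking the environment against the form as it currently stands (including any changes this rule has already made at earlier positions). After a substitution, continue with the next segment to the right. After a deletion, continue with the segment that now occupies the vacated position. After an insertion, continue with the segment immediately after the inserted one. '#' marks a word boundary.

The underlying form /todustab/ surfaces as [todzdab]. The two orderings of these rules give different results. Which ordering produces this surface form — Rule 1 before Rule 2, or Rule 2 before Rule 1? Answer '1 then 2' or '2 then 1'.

Order 1 then 2:
  1 Medial Vowel Deletion: [todustab] → [todstab]
  2 Progressive Voicing Assimilation: [todstab] → [todzdab]
  result: [todzdab]
Order 2 then 1:
  2 Progressive Voicing Assimilation: no change — [todustab]
  1 Medial Vowel Deletion: [todustab] → [todstab]
  result: [todstab]

1 then 2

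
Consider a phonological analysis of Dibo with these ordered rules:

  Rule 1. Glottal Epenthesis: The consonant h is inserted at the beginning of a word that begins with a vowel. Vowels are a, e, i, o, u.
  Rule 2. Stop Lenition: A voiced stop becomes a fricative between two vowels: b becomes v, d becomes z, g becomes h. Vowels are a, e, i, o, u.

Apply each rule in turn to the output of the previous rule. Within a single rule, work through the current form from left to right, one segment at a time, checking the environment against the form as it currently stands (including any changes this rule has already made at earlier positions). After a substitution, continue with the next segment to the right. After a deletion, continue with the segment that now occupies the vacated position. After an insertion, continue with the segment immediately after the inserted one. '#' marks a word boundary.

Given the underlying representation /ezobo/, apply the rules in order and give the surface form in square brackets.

[hezovo]

Rule 1 Glottal Epenthesis: [ezobo] → [hezobo]
Rule 2 Stop Lenition: [hezobo] → [hezovo]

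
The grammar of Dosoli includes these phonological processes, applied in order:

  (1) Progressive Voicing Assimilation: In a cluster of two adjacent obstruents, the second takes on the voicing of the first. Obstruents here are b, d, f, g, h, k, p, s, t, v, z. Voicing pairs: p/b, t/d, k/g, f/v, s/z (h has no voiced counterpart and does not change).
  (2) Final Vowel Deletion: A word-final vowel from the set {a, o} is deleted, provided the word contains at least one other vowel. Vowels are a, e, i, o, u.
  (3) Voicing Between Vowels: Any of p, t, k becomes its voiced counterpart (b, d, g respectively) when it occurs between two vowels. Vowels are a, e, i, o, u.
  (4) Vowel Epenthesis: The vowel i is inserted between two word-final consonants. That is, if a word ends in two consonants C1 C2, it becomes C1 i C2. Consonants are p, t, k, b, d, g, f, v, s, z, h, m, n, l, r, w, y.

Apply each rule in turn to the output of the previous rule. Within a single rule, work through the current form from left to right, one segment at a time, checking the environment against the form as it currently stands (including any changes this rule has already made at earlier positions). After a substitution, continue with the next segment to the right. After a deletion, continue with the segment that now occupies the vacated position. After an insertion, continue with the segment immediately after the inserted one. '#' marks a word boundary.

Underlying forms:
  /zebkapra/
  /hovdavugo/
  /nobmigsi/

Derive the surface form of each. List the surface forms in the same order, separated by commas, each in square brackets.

/zebkapra/:
  (1) Progressive Voicing Assimilation: [zebkapra] → [zebgapra]
  (2) Final Vowel Deletion: [zebgapra] → [zebgapr]
  (3) Voicing Between Vowels: no change — [zebgapr]
  (4) Vowel Epenthesis: [zebgapr] → [zebgapir]
/hovdavugo/:
  (1) Progressive Voicing Assimilation: no change — [hovdavugo]
  (2) Final Vowel Deletion: [hovdavugo] → [hovdavug]
  (3) Voicing Between Vowels: no change — [hovdavug]
  (4) Vowel Epenthesis: no change — [hovdavug]
/nobmigsi/:
  (1) Progressive Voicing Assimilation: [nobmigsi] → [nobmigzi]
  (2) Final Vowel Deletion: no change — [nobmigzi]
  (3) Voicing Between Vowels: no change — [nobmigzi]
  (4) Vowel Epenthesis: no change — [nobmigzi]

[zebgapir], [hovdavug], [nobmigzi]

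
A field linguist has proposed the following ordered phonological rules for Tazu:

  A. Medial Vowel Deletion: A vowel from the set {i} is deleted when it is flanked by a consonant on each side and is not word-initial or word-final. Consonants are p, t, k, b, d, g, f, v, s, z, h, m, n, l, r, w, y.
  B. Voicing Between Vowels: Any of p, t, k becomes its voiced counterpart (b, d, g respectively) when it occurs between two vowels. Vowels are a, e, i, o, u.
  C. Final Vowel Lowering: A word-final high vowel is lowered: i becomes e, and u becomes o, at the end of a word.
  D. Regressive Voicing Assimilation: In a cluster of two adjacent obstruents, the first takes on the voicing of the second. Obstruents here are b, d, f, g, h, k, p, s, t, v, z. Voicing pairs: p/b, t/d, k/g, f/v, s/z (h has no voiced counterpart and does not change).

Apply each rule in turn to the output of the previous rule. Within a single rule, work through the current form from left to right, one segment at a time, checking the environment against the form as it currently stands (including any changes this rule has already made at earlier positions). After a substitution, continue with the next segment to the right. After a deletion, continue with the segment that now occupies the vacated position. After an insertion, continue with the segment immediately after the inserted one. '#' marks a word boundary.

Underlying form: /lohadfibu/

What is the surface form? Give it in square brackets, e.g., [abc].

A Medial Vowel Deletion: [lohadfibu] → [lohadfbu]
B Voicing Between Vowels: no change — [lohadfbu]
C Final Vowel Lowering: [lohadfbu] → [lohadfbo]
D Regressive Voicing Assimilation: [lohadfbo] → [lohatvbo]

[lohatvbo]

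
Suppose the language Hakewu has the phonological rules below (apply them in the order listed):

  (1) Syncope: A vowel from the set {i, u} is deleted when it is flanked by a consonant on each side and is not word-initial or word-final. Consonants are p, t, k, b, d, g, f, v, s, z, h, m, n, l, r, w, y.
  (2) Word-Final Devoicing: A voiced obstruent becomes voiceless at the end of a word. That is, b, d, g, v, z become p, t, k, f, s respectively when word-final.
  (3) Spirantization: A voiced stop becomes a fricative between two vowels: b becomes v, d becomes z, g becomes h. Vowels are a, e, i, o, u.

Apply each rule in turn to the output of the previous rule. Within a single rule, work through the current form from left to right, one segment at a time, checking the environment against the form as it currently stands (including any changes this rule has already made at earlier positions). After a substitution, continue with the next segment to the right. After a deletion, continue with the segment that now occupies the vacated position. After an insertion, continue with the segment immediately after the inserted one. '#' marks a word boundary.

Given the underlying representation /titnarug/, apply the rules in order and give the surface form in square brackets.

[ttnark]

(1) Syncope: [titnarug] → [ttnarg]
(2) Word-Final Devoicing: [ttnarg] → [ttnark]
(3) Spirantization: no change — [ttnark]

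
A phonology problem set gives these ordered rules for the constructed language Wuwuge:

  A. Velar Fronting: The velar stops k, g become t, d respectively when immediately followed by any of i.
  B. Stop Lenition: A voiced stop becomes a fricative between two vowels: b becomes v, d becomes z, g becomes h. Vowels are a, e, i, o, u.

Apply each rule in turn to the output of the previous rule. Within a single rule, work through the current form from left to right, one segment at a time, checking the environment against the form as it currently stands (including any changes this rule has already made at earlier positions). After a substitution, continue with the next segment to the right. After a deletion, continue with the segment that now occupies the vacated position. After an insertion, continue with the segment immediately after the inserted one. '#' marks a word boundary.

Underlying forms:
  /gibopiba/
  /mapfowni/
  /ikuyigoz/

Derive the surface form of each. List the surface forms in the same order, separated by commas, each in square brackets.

/gibopiba/:
  A Velar Fronting: [gibopiba] → [dibopiba]
  B Stop Lenition: [dibopiba] → [divopiva]
/mapfowni/:
  A Velar Fronting: no change — [mapfowni]
  B Stop Lenition: no change — [mapfowni]
/ikuyigoz/:
  A Velar Fronting: no change — [ikuyigoz]
  B Stop Lenition: [ikuyigoz] → [ikuyihoz]

[divopiva], [mapfowni], [ikuyihoz]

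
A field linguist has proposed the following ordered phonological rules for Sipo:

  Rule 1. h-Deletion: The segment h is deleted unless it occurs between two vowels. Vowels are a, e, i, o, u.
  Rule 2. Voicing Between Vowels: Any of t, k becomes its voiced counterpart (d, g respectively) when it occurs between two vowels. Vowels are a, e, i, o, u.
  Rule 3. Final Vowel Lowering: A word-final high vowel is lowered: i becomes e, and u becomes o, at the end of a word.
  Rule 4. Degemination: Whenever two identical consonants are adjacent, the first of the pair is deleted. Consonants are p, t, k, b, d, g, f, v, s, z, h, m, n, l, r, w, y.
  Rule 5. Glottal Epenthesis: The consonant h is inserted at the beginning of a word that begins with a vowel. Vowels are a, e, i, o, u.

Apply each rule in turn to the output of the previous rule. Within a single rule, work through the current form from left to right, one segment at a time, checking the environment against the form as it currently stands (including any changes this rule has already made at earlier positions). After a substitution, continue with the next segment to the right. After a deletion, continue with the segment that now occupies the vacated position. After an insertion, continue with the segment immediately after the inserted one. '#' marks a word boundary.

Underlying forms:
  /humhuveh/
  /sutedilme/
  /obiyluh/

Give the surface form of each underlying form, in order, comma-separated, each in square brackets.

/humhuveh/:
  Rule 1 h-Deletion: [humhuveh] → [umuve]
  Rule 2 Voicing Between Vowels: no change — [umuve]
  Rule 3 Final Vowel Lowering: no change — [umuve]
  Rule 4 Degemination: no change — [umuve]
  Rule 5 Glottal Epenthesis: [umuve] → [humuve]
/sutedilme/:
  Rule 1 h-Deletion: no change — [sutedilme]
  Rule 2 Voicing Between Vowels: [sutedilme] → [sudedilme]
  Rule 3 Final Vowel Lowering: no change — [sudedilme]
  Rule 4 Degemination: no change — [sudedilme]
  Rule 5 Glottal Epenthesis: no change — [sudedilme]
/obiyluh/:
  Rule 1 h-Deletion: [obiyluh] → [obiylu]
  Rule 2 Voicing Between Vowels: no change — [obiylu]
  Rule 3 Final Vowel Lowering: [obiylu] → [obiylo]
  Rule 4 Degemination: no change — [obiylo]
  Rule 5 Glottal Epenthesis: [obiylo] → [hobiylo]

[humuve], [sudedilme], [hobiylo]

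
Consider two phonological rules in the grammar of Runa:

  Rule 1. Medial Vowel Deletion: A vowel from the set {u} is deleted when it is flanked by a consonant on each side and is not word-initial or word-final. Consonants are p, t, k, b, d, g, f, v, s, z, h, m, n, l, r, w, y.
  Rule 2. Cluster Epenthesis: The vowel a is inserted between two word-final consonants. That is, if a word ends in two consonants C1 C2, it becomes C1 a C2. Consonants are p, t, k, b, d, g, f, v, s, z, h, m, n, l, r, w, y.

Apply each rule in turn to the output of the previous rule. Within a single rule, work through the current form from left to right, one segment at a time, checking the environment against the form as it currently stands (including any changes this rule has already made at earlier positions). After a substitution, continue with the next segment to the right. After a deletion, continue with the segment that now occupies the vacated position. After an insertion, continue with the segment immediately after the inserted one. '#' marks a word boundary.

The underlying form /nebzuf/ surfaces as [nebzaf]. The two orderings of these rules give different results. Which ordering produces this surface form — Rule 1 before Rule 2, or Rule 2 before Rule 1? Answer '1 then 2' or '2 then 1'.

Order 1 then 2:
  1 Medial Vowel Deletion: [nebzuf] → [nebzf]
  2 Cluster Epenthesis: [nebzf] → [nebzaf]
  result: [nebzaf]
Order 2 then 1:
  2 Cluster Epenthesis: no change — [nebzuf]
  1 Medial Vowel Deletion: [nebzuf] → [nebzf]
  result: [nebzf]

1 then 2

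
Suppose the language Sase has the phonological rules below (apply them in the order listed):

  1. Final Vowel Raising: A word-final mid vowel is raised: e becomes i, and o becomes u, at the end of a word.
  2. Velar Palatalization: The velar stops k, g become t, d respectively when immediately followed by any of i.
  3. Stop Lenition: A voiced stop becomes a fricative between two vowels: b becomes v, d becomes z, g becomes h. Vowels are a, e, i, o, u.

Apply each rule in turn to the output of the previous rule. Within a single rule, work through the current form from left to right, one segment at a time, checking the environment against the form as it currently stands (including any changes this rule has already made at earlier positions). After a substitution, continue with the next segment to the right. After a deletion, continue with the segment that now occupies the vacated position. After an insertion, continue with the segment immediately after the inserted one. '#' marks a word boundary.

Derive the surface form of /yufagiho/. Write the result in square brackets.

1 Final Vowel Raising: [yufagiho] → [yufagihu]
2 Velar Palatalization: [yufagihu] → [yufadihu]
3 Stop Lenition: [yufadihu] → [yufazihu]

[yufazihu]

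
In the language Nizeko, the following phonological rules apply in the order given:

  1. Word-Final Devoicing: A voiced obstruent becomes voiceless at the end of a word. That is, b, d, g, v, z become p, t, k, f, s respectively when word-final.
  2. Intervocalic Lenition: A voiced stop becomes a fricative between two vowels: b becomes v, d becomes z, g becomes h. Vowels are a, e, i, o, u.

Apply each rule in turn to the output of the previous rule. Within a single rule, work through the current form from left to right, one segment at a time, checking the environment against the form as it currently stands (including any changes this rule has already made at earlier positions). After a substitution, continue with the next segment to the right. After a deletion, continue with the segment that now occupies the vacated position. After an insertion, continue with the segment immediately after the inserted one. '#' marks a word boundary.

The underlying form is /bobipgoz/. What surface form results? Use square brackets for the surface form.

[bovipgos]

1 Word-Final Devoicing: [bobipgoz] → [bobipgos]
2 Intervocalic Lenition: [bobipgos] → [bovipgos]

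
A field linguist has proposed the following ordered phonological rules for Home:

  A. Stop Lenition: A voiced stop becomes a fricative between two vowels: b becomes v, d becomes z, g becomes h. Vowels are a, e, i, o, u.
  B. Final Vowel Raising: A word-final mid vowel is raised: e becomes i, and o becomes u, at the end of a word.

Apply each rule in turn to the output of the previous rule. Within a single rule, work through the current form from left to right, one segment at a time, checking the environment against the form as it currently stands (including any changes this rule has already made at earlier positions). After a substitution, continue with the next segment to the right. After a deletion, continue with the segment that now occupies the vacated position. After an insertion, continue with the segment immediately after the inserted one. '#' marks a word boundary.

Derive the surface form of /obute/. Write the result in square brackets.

A Stop Lenition: [obute] → [ovute]
B Final Vowel Raising: [ovute] → [ovuti]

[ovuti]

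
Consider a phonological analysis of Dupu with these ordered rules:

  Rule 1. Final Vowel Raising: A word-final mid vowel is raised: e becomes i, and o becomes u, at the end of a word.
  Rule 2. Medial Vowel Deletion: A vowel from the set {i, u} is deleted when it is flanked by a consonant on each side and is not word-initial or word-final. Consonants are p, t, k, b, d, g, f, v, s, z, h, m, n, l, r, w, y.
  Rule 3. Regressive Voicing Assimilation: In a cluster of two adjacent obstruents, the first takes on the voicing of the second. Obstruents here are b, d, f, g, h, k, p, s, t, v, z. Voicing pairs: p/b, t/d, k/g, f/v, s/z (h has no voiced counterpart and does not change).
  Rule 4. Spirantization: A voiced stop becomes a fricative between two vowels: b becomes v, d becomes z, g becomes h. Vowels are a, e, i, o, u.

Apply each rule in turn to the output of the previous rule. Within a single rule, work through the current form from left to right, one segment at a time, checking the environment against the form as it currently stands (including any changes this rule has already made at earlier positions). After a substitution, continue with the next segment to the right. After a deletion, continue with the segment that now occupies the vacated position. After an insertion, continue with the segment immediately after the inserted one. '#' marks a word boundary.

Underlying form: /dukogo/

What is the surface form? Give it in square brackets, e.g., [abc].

[tkohu]

Rule 1 Final Vowel Raising: [dukogo] → [dukogu]
Rule 2 Medial Vowel Deletion: [dukogu] → [dkogu]
Rule 3 Regressive Voicing Assimilation: [dkogu] → [tkogu]
Rule 4 Spirantization: [tkogu] → [tkohu]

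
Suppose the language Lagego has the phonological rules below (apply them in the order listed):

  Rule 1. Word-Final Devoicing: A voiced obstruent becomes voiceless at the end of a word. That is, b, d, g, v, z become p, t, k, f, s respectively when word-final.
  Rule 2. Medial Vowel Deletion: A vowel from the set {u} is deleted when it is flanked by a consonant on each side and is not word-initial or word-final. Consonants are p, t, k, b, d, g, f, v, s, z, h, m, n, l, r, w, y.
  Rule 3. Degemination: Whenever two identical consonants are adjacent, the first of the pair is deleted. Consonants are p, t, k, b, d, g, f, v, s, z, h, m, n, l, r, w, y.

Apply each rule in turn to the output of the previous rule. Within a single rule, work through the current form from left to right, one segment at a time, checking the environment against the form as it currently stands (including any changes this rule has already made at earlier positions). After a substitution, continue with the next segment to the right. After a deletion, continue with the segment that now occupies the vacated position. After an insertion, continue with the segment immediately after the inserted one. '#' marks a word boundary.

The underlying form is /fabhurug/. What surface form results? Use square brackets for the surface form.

[fabhrk]

Rule 1 Word-Final Devoicing: [fabhurug] → [fabhuruk]
Rule 2 Medial Vowel Deletion: [fabhuruk] → [fabhrk]
Rule 3 Degemination: no change — [fabhrk]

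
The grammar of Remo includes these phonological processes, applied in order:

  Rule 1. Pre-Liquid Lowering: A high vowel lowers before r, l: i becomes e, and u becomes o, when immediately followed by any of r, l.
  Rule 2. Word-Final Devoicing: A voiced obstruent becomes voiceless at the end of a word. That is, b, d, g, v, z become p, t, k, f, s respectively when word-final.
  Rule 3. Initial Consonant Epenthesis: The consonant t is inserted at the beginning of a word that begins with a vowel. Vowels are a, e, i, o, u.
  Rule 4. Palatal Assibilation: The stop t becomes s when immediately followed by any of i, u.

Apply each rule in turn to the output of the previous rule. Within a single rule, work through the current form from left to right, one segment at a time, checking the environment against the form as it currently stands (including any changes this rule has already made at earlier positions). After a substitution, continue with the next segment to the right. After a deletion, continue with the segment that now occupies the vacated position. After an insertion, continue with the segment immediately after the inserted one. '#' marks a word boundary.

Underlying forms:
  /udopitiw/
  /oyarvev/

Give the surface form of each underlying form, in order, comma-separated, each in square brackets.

/udopitiw/:
  Rule 1 Pre-Liquid Lowering: no change — [udopitiw]
  Rule 2 Word-Final Devoicing: no change — [udopitiw]
  Rule 3 Initial Consonant Epenthesis: [udopitiw] → [tudopitiw]
  Rule 4 Palatal Assibilation: [tudopitiw] → [sudopisiw]
/oyarvev/:
  Rule 1 Pre-Liquid Lowering: no change — [oyarvev]
  Rule 2 Word-Final Devoicing: [oyarvev] → [oyarvef]
  Rule 3 Initial Consonant Epenthesis: [oyarvef] → [toyarvef]
  Rule 4 Palatal Assibilation: no change — [toyarvef]

[sudopisiw], [toyarvef]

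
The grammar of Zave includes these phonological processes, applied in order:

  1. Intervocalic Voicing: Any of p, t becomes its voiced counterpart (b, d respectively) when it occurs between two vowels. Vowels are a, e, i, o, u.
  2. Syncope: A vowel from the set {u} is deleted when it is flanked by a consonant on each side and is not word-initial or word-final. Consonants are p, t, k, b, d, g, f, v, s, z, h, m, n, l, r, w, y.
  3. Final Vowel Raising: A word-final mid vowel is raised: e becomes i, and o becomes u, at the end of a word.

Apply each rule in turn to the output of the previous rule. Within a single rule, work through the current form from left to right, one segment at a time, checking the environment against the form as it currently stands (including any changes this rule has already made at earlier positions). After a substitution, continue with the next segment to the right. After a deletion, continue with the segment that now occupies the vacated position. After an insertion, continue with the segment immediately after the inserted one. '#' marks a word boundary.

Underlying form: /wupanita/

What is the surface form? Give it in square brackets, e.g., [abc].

1 Intervocalic Voicing: [wupanita] → [wubanida]
2 Syncope: [wubanida] → [wbanida]
3 Final Vowel Raising: no change — [wbanida]

[wbanida]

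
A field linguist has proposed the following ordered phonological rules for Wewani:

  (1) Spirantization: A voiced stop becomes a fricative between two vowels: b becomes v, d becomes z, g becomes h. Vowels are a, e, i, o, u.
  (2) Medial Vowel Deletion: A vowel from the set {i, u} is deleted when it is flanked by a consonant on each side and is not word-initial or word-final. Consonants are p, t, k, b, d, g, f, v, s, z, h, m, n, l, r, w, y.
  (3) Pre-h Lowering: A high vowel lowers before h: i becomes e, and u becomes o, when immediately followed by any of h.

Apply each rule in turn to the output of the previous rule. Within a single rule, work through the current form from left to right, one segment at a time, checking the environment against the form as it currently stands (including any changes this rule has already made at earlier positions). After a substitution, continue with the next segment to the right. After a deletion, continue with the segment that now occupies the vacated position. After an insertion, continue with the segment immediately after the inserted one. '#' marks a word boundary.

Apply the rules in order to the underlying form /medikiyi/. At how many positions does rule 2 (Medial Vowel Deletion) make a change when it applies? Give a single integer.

(1) Spirantization: [medikiyi] → [mezikiyi]
(2) Medial Vowel Deletion: [mezikiyi] → [mezkyi]
(3) Pre-h Lowering: no change — [mezkyi]
Rule 2 changed 2 position(s).

2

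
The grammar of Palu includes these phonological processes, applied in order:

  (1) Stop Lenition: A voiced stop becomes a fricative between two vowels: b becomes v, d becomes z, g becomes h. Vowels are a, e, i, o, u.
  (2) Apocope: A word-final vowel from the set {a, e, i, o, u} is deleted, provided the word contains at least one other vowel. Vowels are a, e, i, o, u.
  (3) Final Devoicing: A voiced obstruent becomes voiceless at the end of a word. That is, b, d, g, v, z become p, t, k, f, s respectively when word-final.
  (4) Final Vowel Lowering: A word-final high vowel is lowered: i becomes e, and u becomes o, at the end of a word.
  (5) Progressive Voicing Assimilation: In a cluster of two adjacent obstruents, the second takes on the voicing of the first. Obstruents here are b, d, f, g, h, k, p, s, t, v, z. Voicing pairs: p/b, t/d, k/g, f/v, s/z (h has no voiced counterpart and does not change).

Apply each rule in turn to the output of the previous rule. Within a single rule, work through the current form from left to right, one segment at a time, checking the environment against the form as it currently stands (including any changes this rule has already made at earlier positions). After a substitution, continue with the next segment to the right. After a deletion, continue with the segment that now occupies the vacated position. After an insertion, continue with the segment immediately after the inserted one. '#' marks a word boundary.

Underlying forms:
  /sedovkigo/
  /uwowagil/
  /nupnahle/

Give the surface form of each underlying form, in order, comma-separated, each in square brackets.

/sedovkigo/:
  (1) Stop Lenition: [sedovkigo] → [sezovkiho]
  (2) Apocope: [sezovkiho] → [sezovkih]
  (3) Final Devoicing: no change — [sezovkih]
  (4) Final Vowel Lowering: no change — [sezovkih]
  (5) Progressive Voicing Assimilation: [sezovkih] → [sezovgih]
/uwowagil/:
  (1) Stop Lenition: [uwowagil] → [uwowahil]
  (2) Apocope: no change — [uwowahil]
  (3) Final Devoicing: no change — [uwowahil]
  (4) Final Vowel Lowering: no change — [uwowahil]
  (5) Progressive Voicing Assimilation: no change — [uwowahil]
/nupnahle/:
  (1) Stop Lenition: no change — [nupnahle]
  (2) Apocope: [nupnahle] → [nupnahl]
  (3) Final Devoicing: no change — [nupnahl]
  (4) Final Vowel Lowering: no change — [nupnahl]
  (5) Progressive Voicing Assimilation: no change — [nupnahl]

[sezovgih], [uwowahil], [nupnahl]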